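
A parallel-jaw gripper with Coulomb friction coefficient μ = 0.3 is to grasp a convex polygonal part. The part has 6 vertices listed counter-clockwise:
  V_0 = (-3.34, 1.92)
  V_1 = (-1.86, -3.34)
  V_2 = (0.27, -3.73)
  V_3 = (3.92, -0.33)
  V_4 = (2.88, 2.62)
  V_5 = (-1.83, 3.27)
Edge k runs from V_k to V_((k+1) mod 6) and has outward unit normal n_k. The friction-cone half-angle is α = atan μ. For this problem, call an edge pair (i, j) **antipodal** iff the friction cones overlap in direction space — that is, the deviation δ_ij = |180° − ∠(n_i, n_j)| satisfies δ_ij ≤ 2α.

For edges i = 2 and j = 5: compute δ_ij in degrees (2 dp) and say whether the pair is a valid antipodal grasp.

δ = 1.17°, valid

α = atan 0.3 = 16.70°;  2α = 33.40°
edge 2: e_2 = (+3.65, +3.40);  n_2 = (+0.6816, -0.7317)
edge 5: e_5 = (-1.51, -1.35);  n_5 = (-0.6665, +0.7455)
∠(n_2, n_5) = 178.83°
δ = |180° − 178.83°| = 1.17°
1.17° ≤ 2α = 33.40°  →  valid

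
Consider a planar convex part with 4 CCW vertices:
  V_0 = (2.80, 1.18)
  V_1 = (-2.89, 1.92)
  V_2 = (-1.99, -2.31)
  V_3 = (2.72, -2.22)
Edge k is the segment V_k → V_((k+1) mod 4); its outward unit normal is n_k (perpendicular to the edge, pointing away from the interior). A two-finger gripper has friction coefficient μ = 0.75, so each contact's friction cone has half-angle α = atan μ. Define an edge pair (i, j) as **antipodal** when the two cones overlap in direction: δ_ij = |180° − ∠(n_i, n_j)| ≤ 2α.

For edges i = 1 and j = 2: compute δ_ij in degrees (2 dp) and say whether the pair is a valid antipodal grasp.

α = atan 0.75 = 36.87°;  2α = 73.74°
edge 1: e_1 = (+0.90, -4.23);  n_1 = (-0.9781, -0.2081)
edge 2: e_2 = (+4.71, +0.09);  n_2 = (+0.0191, -0.9998)
∠(n_1, n_2) = 79.08°
δ = |180° − 79.08°| = 100.92°
100.92° > 2α = 73.74°  →  invalid

δ = 100.92°, invalid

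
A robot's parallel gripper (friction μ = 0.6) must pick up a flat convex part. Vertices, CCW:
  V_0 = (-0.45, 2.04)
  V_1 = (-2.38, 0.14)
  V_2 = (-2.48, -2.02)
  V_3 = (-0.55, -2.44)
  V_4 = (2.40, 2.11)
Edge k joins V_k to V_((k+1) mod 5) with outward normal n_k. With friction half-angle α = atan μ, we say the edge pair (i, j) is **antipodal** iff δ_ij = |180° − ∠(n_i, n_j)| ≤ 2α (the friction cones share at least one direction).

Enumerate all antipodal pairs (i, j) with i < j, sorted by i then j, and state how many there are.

count = 5; pairs: (0,2), (0,3), (1,3), (2,4), (3,4)

α = atan 0.6 = 30.96°;  2α = 61.93°
n_0 = (-0.7015, +0.7126)
n_1 = (-0.9989, +0.0462)
n_2 = (-0.2126, -0.9771)
n_3 = (+0.8391, -0.5440)
n_4 = (-0.0246, +0.9997)
  (0,1): δ = 137.20°  ·
  (0,2): δ = 56.83°  ✓
  (0,3): δ = 12.49°  ✓
  (0,4): δ = 136.86°  ·
  (1,2): δ = 99.63°  ·
  (1,3): δ = 30.31°  ✓
  (1,4): δ = 94.06°  ·
  (2,3): δ = 110.68°  ·
  (2,4): δ = 13.68°  ✓
  (3,4): δ = 55.64°  ✓
antipodal pairs: 5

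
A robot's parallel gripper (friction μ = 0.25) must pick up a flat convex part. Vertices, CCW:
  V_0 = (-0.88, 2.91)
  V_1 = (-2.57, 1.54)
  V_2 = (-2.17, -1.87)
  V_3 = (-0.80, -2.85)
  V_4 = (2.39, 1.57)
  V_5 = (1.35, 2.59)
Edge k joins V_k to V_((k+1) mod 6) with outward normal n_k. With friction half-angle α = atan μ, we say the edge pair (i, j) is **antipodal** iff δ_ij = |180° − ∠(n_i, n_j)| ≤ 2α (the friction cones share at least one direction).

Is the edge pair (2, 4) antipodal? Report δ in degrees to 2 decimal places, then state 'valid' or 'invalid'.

δ = 8.87°, valid

α = atan 0.25 = 14.04°;  2α = 28.07°
edge 2: e_2 = (+1.37, -0.98);  n_2 = (-0.5818, -0.8133)
edge 4: e_4 = (-1.04, +1.02);  n_4 = (+0.7002, +0.7139)
∠(n_2, n_4) = 171.13°
δ = |180° − 171.13°| = 8.87°
8.87° ≤ 2α = 28.07°  →  valid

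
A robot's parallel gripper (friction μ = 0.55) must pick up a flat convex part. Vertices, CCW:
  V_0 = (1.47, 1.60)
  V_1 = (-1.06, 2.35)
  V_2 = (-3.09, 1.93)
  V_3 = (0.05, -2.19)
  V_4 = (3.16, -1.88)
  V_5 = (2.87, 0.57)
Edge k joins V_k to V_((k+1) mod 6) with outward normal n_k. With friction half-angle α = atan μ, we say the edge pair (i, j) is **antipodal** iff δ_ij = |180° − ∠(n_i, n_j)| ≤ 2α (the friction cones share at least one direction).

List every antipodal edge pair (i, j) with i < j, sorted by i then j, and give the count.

α = atan 0.55 = 28.81°;  2α = 57.62°
n_0 = (+0.2842, +0.9588)
n_1 = (-0.2026, +0.9793)
n_2 = (-0.7953, -0.6062)
n_3 = (+0.0992, -0.9951)
n_4 = (+0.9931, +0.1175)
n_5 = (+0.5926, +0.8055)
  (0,1): δ = 151.80°  ·
  (0,2): δ = 36.18°  ✓
  (0,3): δ = 22.20°  ✓
  (0,4): δ = 113.26°  ·
  (0,5): δ = 160.17°  ·
  (1,2): δ = 64.38°  ·
  (1,3): δ = 6.00°  ✓
  (1,4): δ = 85.06°  ·
  (1,5): δ = 131.97°  ·
  (2,3): δ = 121.62°  ·
  (2,4): δ = 30.56°  ✓
  (2,5): δ = 16.35°  ✓
  (3,4): δ = 88.94°  ·
  (3,5): δ = 42.03°  ✓
  (4,5): δ = 133.09°  ·
antipodal pairs: 6

count = 6; pairs: (0,2), (0,3), (1,3), (2,4), (2,5), (3,5)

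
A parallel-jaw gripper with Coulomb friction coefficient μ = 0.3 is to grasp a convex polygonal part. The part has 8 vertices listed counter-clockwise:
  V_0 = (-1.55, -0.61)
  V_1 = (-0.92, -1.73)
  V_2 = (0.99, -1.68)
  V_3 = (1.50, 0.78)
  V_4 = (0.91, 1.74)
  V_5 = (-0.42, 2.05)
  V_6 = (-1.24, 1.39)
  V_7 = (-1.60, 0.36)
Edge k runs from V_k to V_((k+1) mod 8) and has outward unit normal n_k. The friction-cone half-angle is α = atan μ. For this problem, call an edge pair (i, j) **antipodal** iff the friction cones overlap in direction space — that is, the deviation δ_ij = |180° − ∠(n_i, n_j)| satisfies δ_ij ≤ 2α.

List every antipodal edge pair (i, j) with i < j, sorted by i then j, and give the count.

α = atan 0.3 = 16.70°;  2α = 33.40°
n_0 = (-0.8716, -0.4903)
n_1 = (+0.0262, -0.9997)
n_2 = (+0.9792, -0.2030)
n_3 = (+0.8520, +0.5236)
n_4 = (+0.2270, +0.9739)
n_5 = (-0.6270, +0.7790)
n_6 = (-0.9440, +0.3299)
n_7 = (-0.9987, -0.0515)
  (0,1): δ = 117.86°  ·
  (0,2): δ = 41.07°  ·
  (0,3): δ = 2.22°  ✓
  (0,4): δ = 47.52°  ·
  (0,5): δ = 99.47°  ·
  (0,6): δ = 131.38°  ·
  (0,7): δ = 153.59°  ·
  (1,2): δ = 103.21°  ·
  (1,3): δ = 59.93°  ·
  (1,4): δ = 14.62°  ✓
  (1,5): δ = 37.33°  ·
  (1,6): δ = 69.24°  ·
  (1,7): δ = 91.45°  ·
  (2,3): δ = 136.71°  ·
  (2,4): δ = 91.41°  ·
  (2,5): δ = 39.46°  ·
  (2,6): δ = 7.55°  ✓
  (2,7): δ = 14.66°  ✓
  (3,4): δ = 134.69°  ·
  (3,5): δ = 82.74°  ·
  (3,6): δ = 50.84°  ·
  (3,7): δ = 28.62°  ✓
  (4,5): δ = 128.05°  ·
  (4,6): δ = 96.14°  ·
  (4,7): δ = 73.93°  ·
  (5,6): δ = 148.10°  ·
  (5,7): δ = 125.88°  ·
  (6,7): δ = 157.78°  ·
antipodal pairs: 5

count = 5; pairs: (0,3), (1,4), (2,6), (2,7), (3,7)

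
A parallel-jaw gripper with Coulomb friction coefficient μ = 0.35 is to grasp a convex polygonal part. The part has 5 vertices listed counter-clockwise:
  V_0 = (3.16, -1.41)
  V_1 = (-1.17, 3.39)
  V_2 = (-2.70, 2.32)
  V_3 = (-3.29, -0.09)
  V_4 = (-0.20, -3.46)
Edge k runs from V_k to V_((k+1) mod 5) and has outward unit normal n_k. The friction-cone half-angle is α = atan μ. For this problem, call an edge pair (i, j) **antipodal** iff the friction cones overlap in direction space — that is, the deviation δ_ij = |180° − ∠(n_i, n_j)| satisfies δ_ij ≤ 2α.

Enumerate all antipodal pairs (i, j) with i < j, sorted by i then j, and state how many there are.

count = 2; pairs: (0,3), (1,4)

α = atan 0.35 = 19.29°;  2α = 38.58°
n_0 = (+0.7425, +0.6698)
n_1 = (-0.5731, +0.8195)
n_2 = (-0.9713, +0.2378)
n_3 = (-0.7371, -0.6758)
n_4 = (+0.5208, -0.8537)
  (0,1): δ = 97.09°  ·
  (0,2): δ = 55.81°  ·
  (0,3): δ = 0.47°  ✓
  (0,4): δ = 79.34°  ·
  (1,2): δ = 138.72°  ·
  (1,3): δ = 82.45°  ·
  (1,4): δ = 3.58°  ✓
  (2,3): δ = 123.73°  ·
  (2,4): δ = 44.86°  ·
  (3,4): δ = 101.13°  ·
antipodal pairs: 2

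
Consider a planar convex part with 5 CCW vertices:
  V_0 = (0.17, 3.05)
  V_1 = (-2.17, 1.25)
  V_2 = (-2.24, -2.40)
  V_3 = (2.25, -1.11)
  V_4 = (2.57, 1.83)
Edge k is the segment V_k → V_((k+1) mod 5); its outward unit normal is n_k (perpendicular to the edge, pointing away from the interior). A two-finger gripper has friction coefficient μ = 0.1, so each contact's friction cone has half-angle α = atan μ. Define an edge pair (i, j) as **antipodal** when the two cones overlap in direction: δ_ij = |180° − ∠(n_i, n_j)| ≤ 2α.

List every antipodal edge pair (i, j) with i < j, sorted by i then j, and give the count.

α = atan 0.1 = 5.71°;  2α = 11.42°
n_0 = (-0.6097, +0.7926)
n_1 = (-0.9998, +0.0192)
n_2 = (+0.2761, -0.9611)
n_3 = (+0.9941, -0.1082)
n_4 = (+0.4531, +0.8914)
  (0,1): δ = 128.67°  ·
  (0,2): δ = 21.54°  ·
  (0,3): δ = 46.22°  ·
  (0,4): δ = 115.49°  ·
  (1,2): δ = 72.87°  ·
  (1,3): δ = 5.11°  ✓
  (1,4): δ = 64.15°  ·
  (2,3): δ = 112.24°  ·
  (2,4): δ = 42.98°  ·
  (3,4): δ = 110.73°  ·
antipodal pairs: 1

count = 1; pairs: (1,3)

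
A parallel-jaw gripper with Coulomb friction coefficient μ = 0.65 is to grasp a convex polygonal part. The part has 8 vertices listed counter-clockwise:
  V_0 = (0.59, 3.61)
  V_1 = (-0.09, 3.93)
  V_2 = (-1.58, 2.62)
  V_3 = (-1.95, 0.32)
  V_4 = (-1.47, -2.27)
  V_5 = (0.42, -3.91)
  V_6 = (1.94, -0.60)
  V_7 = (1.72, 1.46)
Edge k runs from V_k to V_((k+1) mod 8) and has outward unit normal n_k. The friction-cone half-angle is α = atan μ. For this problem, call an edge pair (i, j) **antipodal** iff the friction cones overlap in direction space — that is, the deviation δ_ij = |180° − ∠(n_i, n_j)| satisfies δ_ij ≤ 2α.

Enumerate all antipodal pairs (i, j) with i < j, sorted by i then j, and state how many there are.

count = 12; pairs: (0,3), (0,4), (1,5), (1,6), (2,5), (2,6), (2,7), (3,5), (3,6), (3,7), (4,6), (4,7)

α = atan 0.65 = 33.02°;  2α = 66.05°
n_0 = (+0.4258, +0.9048)
n_1 = (-0.6603, +0.7510)
n_2 = (-0.9873, +0.1588)
n_3 = (-0.9833, -0.1822)
n_4 = (-0.6554, -0.7553)
n_5 = (+0.9088, -0.4173)
n_6 = (+0.9943, +0.1062)
n_7 = (+0.8852, +0.4652)
  (0,1): δ = 113.48°  ·
  (0,2): δ = 73.94°  ·
  (0,3): δ = 54.30°  ✓
  (0,4): δ = 15.75°  ✓
  (0,5): δ = 90.54°  ·
  (0,6): δ = 121.30°  ·
  (0,7): δ = 142.93°  ·
  (1,2): δ = 140.46°  ·
  (1,3): δ = 120.82°  ·
  (1,4): δ = 82.27°  ·
  (1,5): δ = 24.01°  ✓
  (1,6): δ = 54.77°  ✓
  (1,7): δ = 76.40°  ·
  (2,3): δ = 160.36°  ·
  (2,4): δ = 121.81°  ·
  (2,5): δ = 15.53°  ✓
  (2,6): δ = 15.23°  ✓
  (2,7): δ = 36.86°  ✓
  (3,4): δ = 141.45°  ·
  (3,5): δ = 35.16°  ✓
  (3,6): δ = 4.40°  ✓
  (3,7): δ = 17.23°  ✓
  (4,5): δ = 73.72°  ·
  (4,6): δ = 42.96°  ✓
  (4,7): δ = 21.33°  ✓
  (5,6): δ = 149.24°  ·
  (5,7): δ = 127.61°  ·
  (6,7): δ = 158.37°  ·
antipodal pairs: 12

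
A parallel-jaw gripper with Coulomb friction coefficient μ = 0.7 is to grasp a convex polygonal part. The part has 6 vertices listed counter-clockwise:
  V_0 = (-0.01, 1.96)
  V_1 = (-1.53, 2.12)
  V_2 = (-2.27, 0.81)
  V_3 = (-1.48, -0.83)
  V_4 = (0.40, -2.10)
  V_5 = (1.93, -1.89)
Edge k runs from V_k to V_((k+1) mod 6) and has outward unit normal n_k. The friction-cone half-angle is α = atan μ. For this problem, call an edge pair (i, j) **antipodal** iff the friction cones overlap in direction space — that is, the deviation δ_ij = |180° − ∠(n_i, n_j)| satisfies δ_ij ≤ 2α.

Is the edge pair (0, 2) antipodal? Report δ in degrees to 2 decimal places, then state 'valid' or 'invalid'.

δ = 58.27°, valid

α = atan 0.7 = 34.99°;  2α = 69.98°
edge 0: e_0 = (-1.52, +0.16);  n_0 = (+0.1047, +0.9945)
edge 2: e_2 = (+0.79, -1.64);  n_2 = (-0.9009, -0.4340)
∠(n_0, n_2) = 121.73°
δ = |180° − 121.73°| = 58.27°
58.27° ≤ 2α = 69.98°  →  valid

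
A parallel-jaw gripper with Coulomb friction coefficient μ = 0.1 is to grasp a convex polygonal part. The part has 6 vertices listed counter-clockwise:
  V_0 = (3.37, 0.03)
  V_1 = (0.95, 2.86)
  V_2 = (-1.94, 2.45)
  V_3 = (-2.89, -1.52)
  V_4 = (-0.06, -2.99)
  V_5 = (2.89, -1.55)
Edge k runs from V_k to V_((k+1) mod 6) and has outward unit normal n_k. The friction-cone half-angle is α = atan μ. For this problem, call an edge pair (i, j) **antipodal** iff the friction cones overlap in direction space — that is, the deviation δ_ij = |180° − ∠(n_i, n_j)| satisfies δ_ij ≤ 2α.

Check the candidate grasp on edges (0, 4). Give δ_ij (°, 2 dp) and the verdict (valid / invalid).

δ = 75.48°, invalid

α = atan 0.1 = 5.71°;  2α = 11.42°
edge 0: e_0 = (-2.42, +2.83);  n_0 = (+0.7600, +0.6499)
edge 4: e_4 = (+2.95, +1.44);  n_4 = (+0.4387, -0.8987)
∠(n_0, n_4) = 104.52°
δ = |180° − 104.52°| = 75.48°
75.48° > 2α = 11.42°  →  invalid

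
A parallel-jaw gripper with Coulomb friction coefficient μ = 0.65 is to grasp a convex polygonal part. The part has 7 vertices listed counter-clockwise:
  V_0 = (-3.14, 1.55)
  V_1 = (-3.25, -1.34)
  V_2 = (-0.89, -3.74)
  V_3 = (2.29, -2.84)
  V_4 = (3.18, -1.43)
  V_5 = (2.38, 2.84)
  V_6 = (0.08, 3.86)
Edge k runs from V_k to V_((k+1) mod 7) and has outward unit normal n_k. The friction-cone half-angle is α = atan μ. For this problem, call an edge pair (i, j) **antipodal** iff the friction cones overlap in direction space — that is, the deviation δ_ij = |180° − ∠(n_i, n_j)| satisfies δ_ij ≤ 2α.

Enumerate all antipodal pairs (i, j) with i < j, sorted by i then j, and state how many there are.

count = 8; pairs: (0,3), (0,4), (1,4), (1,5), (2,5), (2,6), (3,6), (4,6)

α = atan 0.65 = 33.02°;  2α = 66.05°
n_0 = (-0.9993, +0.0380)
n_1 = (-0.7130, -0.7011)
n_2 = (+0.2723, -0.9622)
n_3 = (+0.8456, -0.5338)
n_4 = (+0.9829, +0.1841)
n_5 = (+0.4054, +0.9141)
n_6 = (-0.5829, +0.8125)
  (0,1): δ = 133.30°  ·
  (0,2): δ = 72.02°  ·
  (0,3): δ = 30.08°  ✓
  (0,4): δ = 12.79°  ✓
  (0,5): δ = 68.26°  ·
  (0,6): δ = 127.84°  ·
  (1,2): δ = 118.72°  ·
  (1,3): δ = 76.78°  ·
  (1,4): δ = 33.91°  ✓
  (1,5): δ = 21.57°  ✓
  (1,6): δ = 81.14°  ·
  (2,3): δ = 138.06°  ·
  (2,4): δ = 95.19°  ·
  (2,5): δ = 39.72°  ✓
  (2,6): δ = 19.85°  ✓
  (3,4): δ = 137.13°  ·
  (3,5): δ = 81.66°  ·
  (3,6): δ = 22.08°  ✓
  (4,5): δ = 124.53°  ·
  (4,6): δ = 64.96°  ✓
  (5,6): δ = 120.43°  ·
antipodal pairs: 8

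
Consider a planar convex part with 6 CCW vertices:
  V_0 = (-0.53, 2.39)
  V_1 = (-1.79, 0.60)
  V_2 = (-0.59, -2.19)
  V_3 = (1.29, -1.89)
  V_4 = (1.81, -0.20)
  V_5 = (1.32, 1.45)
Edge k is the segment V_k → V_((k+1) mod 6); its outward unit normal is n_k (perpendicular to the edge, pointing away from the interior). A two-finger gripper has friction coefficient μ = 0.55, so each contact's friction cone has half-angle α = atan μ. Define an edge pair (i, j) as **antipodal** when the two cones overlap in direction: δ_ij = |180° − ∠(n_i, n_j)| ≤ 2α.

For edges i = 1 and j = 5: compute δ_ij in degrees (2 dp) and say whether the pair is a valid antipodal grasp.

δ = 39.79°, valid

α = atan 0.55 = 28.81°;  2α = 57.62°
edge 1: e_1 = (+1.20, -2.79);  n_1 = (-0.9186, -0.3951)
edge 5: e_5 = (-1.85, +0.94);  n_5 = (+0.4530, +0.8915)
∠(n_1, n_5) = 140.21°
δ = |180° − 140.21°| = 39.79°
39.79° ≤ 2α = 57.62°  →  valid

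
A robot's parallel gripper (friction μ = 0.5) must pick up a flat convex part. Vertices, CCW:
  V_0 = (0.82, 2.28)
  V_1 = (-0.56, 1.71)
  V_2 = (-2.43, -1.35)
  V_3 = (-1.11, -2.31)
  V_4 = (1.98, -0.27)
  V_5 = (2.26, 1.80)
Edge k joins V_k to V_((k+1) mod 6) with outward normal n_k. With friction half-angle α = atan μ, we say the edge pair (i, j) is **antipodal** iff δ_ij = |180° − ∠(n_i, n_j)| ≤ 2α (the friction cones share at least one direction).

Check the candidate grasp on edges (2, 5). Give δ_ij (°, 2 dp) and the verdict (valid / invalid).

α = atan 0.5 = 26.57°;  2α = 53.13°
edge 2: e_2 = (+1.32, -0.96);  n_2 = (-0.5882, -0.8087)
edge 5: e_5 = (-1.44, +0.48);  n_5 = (+0.3162, +0.9487)
∠(n_2, n_5) = 162.41°
δ = |180° − 162.41°| = 17.59°
17.59° ≤ 2α = 53.13°  →  valid

δ = 17.59°, valid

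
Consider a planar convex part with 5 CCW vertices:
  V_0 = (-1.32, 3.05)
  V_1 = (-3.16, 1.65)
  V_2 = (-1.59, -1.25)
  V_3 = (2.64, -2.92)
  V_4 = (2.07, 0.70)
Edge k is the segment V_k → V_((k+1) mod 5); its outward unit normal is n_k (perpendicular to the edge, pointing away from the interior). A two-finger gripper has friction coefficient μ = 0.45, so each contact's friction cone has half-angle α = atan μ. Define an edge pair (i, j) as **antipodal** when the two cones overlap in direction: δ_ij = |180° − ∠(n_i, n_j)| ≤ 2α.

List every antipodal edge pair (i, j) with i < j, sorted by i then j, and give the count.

count = 3; pairs: (1,3), (1,4), (2,4)

α = atan 0.45 = 24.23°;  2α = 48.46°
n_0 = (-0.6055, +0.7958)
n_1 = (-0.8794, -0.4761)
n_2 = (-0.3672, -0.9301)
n_3 = (+0.9878, +0.1555)
n_4 = (+0.5697, +0.8218)
  (0,1): δ = 98.84°  ·
  (0,2): δ = 58.81°  ·
  (0,3): δ = 61.68°  ·
  (0,4): δ = 108.00°  ·
  (1,2): δ = 139.97°  ·
  (1,3): δ = 19.48°  ✓
  (1,4): δ = 26.84°  ✓
  (2,3): δ = 59.51°  ·
  (2,4): δ = 13.19°  ✓
  (3,4): δ = 133.68°  ·
antipodal pairs: 3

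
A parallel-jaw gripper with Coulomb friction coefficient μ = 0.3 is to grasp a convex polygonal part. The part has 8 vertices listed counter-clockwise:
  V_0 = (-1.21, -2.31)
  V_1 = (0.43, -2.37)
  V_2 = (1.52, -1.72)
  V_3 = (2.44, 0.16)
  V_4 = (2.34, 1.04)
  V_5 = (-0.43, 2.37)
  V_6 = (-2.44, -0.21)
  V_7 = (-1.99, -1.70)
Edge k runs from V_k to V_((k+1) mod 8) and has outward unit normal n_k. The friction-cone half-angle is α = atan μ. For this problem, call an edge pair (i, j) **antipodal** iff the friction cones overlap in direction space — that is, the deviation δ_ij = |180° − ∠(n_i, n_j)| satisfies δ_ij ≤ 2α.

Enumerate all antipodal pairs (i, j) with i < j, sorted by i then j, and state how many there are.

α = atan 0.3 = 16.70°;  2α = 33.40°
n_0 = (-0.0366, -0.9993)
n_1 = (+0.5122, -0.8589)
n_2 = (+0.8982, -0.4396)
n_3 = (+0.9936, +0.1129)
n_4 = (+0.4328, +0.9015)
n_5 = (-0.7889, +0.6146)
n_6 = (-0.9573, -0.2891)
n_7 = (-0.6160, -0.7877)
  (0,1): δ = 147.10°  ·
  (0,2): δ = 113.98°  ·
  (0,3): δ = 81.42°  ·
  (0,4): δ = 23.55°  ✓
  (0,5): δ = 54.17°  ·
  (0,6): δ = 108.90°  ·
  (0,7): δ = 144.07°  ·
  (1,2): δ = 146.88°  ·
  (1,3): δ = 114.33°  ·
  (1,4): δ = 56.46°  ·
  (1,5): δ = 21.27°  ✓
  (1,6): δ = 76.00°  ·
  (1,7): δ = 111.16°  ·
  (2,3): δ = 147.44°  ·
  (2,4): δ = 89.57°  ·
  (2,5): δ = 11.85°  ✓
  (2,6): δ = 42.88°  ·
  (2,7): δ = 78.05°  ·
  (3,4): δ = 122.13°  ·
  (3,5): δ = 44.40°  ·
  (3,6): δ = 10.32°  ✓
  (3,7): δ = 45.49°  ·
  (4,5): δ = 102.27°  ·
  (4,6): δ = 47.55°  ·
  (4,7): δ = 12.38°  ✓
  (5,6): δ = 125.27°  ·
  (5,7): δ = 90.11°  ·
  (6,7): δ = 144.83°  ·
antipodal pairs: 5

count = 5; pairs: (0,4), (1,5), (2,5), (3,6), (4,7)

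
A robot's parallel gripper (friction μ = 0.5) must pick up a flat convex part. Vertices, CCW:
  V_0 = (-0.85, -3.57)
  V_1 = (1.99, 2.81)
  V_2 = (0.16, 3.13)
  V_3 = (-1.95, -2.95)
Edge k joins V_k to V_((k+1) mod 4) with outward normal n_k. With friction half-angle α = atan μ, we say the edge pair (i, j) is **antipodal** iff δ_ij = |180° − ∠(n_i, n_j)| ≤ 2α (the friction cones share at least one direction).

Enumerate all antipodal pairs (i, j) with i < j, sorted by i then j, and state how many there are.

count = 2; pairs: (0,2), (1,3)

α = atan 0.5 = 26.57°;  2α = 53.13°
n_0 = (+0.9136, -0.4067)
n_1 = (+0.1722, +0.9851)
n_2 = (-0.9447, +0.3279)
n_3 = (-0.4910, -0.8712)
  (0,1): δ = 75.92°  ·
  (0,2): δ = 4.86°  ✓
  (0,3): δ = 84.59°  ·
  (1,2): δ = 99.22°  ·
  (1,3): δ = 19.49°  ✓
  (2,3): δ = 100.27°  ·
antipodal pairs: 2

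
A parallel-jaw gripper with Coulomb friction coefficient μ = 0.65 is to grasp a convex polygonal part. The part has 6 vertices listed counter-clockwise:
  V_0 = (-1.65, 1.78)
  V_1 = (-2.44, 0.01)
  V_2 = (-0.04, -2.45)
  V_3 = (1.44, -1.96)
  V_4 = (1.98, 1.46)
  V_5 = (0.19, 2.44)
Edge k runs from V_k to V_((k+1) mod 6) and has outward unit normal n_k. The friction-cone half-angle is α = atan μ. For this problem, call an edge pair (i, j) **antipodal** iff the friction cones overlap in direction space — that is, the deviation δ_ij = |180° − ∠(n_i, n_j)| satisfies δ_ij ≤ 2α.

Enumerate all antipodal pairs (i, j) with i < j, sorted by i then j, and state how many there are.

α = atan 0.65 = 33.02°;  2α = 66.05°
n_0 = (-0.9132, +0.4076)
n_1 = (-0.7158, -0.6983)
n_2 = (+0.3143, -0.9493)
n_3 = (+0.9878, -0.1560)
n_4 = (+0.4802, +0.8771)
n_5 = (-0.3376, +0.9413)
  (0,1): δ = 111.65°  ·
  (0,2): δ = 47.63°  ✓
  (0,3): δ = 15.08°  ✓
  (0,4): δ = 85.35°  ·
  (0,5): δ = 133.79°  ·
  (1,2): δ = 115.97°  ·
  (1,3): δ = 53.27°  ✓
  (1,4): δ = 17.01°  ✓
  (1,5): δ = 65.44°  ✓
  (2,3): δ = 117.29°  ·
  (2,4): δ = 47.02°  ✓
  (2,5): δ = 1.41°  ✓
  (3,4): δ = 109.73°  ·
  (3,5): δ = 61.29°  ✓
  (4,5): δ = 131.57°  ·
antipodal pairs: 8

count = 8; pairs: (0,2), (0,3), (1,3), (1,4), (1,5), (2,4), (2,5), (3,5)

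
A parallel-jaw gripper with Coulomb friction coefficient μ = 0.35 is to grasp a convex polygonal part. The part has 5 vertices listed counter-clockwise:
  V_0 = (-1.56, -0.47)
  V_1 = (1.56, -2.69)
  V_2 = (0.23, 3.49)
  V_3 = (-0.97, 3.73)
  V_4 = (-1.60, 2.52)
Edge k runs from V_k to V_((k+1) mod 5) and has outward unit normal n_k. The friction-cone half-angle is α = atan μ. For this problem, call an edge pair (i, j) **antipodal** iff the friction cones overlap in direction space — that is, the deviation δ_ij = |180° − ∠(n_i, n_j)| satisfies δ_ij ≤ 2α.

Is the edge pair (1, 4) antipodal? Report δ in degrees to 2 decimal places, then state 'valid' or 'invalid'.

α = atan 0.35 = 19.29°;  2α = 38.58°
edge 1: e_1 = (-1.33, +6.18);  n_1 = (+0.9776, +0.2104)
edge 4: e_4 = (+0.04, -2.99);  n_4 = (-0.9999, -0.0134)
∠(n_1, n_4) = 168.62°
δ = |180° − 168.62°| = 11.38°
11.38° ≤ 2α = 38.58°  →  valid

δ = 11.38°, valid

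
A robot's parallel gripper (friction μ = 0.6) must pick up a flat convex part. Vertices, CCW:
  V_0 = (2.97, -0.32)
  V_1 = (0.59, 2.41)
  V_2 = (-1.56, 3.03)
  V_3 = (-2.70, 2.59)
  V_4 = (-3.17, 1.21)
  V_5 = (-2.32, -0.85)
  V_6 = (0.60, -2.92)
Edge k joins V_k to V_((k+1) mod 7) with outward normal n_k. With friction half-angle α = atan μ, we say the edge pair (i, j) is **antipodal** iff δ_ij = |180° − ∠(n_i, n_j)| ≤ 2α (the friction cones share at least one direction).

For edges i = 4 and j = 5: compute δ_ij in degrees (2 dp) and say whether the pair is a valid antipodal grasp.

α = atan 0.6 = 30.96°;  2α = 61.93°
edge 4: e_4 = (+0.85, -2.06);  n_4 = (-0.9244, -0.3814)
edge 5: e_5 = (+2.92, -2.07);  n_5 = (-0.5783, -0.8158)
∠(n_4, n_5) = 32.24°
δ = |180° − 32.24°| = 147.76°
147.76° > 2α = 61.93°  →  invalid

δ = 147.76°, invalid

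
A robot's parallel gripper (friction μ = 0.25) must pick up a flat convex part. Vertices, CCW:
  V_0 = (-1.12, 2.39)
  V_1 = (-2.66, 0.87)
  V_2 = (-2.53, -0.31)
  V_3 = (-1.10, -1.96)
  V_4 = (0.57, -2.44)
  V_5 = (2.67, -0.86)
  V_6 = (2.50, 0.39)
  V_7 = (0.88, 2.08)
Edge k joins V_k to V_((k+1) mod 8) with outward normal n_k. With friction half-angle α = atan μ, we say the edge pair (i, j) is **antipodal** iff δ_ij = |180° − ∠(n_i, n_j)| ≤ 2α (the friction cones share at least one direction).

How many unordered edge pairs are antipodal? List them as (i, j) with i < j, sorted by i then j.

count = 4; pairs: (0,4), (1,5), (2,6), (3,7)

α = atan 0.25 = 14.04°;  2α = 28.07°
n_0 = (-0.7025, +0.7117)
n_1 = (-0.9940, -0.1095)
n_2 = (-0.7557, -0.6549)
n_3 = (-0.2762, -0.9611)
n_4 = (+0.6012, -0.7991)
n_5 = (+0.9909, +0.1348)
n_6 = (+0.7219, +0.6920)
n_7 = (+0.1532, +0.9882)
  (0,1): δ = 128.34°  ·
  (0,2): δ = 93.71°  ·
  (0,3): δ = 60.66°  ·
  (0,4): δ = 7.67°  ✓
  (0,5): δ = 53.12°  ·
  (0,6): δ = 89.16°  ·
  (0,7): δ = 126.56°  ·
  (1,2): δ = 145.37°  ·
  (1,3): δ = 112.32°  ·
  (1,4): δ = 59.33°  ·
  (1,5): δ = 1.46°  ✓
  (1,6): δ = 37.50°  ·
  (1,7): δ = 74.90°  ·
  (2,3): δ = 146.95°  ·
  (2,4): δ = 93.96°  ·
  (2,5): δ = 33.17°  ·
  (2,6): δ = 2.87°  ✓
  (2,7): δ = 40.27°  ·
  (3,4): δ = 127.01°  ·
  (3,5): δ = 66.22°  ·
  (3,6): δ = 30.18°  ·
  (3,7): δ = 7.23°  ✓
  (4,5): δ = 119.21°  ·
  (4,6): δ = 83.17°  ·
  (4,7): δ = 45.77°  ·
  (5,6): δ = 143.96°  ·
  (5,7): δ = 106.56°  ·
  (6,7): δ = 142.60°  ·
antipodal pairs: 4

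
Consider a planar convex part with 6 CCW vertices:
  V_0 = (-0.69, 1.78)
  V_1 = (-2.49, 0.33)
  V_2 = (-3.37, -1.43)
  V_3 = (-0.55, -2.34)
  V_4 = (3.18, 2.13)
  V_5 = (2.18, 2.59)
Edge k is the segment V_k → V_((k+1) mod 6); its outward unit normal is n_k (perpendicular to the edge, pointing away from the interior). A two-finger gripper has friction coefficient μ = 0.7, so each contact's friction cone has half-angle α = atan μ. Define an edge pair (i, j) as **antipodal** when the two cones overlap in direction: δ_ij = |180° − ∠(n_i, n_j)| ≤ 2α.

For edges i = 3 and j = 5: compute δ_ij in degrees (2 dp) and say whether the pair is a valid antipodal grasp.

α = atan 0.7 = 34.99°;  2α = 69.98°
edge 3: e_3 = (+3.73, +4.47);  n_3 = (+0.7678, -0.6407)
edge 5: e_5 = (-2.87, -0.81);  n_5 = (-0.2716, +0.9624)
∠(n_3, n_5) = 145.60°
δ = |180° − 145.60°| = 34.40°
34.40° ≤ 2α = 69.98°  →  valid

δ = 34.40°, valid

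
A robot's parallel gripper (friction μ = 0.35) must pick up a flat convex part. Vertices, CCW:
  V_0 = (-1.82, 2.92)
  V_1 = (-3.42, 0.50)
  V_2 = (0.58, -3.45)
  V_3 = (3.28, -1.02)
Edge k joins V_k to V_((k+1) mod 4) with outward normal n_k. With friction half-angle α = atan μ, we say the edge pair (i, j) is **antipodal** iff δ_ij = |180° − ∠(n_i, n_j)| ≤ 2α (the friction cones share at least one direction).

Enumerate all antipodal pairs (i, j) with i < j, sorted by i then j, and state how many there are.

α = atan 0.35 = 19.29°;  2α = 38.58°
n_0 = (-0.8342, +0.5515)
n_1 = (-0.7026, -0.7115)
n_2 = (+0.6690, -0.7433)
n_3 = (+0.6114, +0.7914)
  (0,1): δ = 101.17°  ·
  (0,2): δ = 14.54°  ✓
  (0,3): δ = 85.78°  ·
  (1,2): δ = 93.37°  ·
  (1,3): δ = 6.95°  ✓
  (2,3): δ = 79.68°  ·
antipodal pairs: 2

count = 2; pairs: (0,2), (1,3)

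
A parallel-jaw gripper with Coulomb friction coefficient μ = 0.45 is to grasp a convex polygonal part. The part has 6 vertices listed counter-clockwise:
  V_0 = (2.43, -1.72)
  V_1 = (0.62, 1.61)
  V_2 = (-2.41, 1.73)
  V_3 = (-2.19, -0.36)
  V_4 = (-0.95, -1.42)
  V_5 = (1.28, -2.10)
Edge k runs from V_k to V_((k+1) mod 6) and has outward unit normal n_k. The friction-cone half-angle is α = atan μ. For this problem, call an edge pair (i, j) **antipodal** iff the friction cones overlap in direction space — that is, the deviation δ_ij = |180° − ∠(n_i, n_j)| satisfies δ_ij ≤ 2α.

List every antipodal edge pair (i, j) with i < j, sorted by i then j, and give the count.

α = atan 0.45 = 24.23°;  2α = 48.46°
n_0 = (+0.8786, +0.4776)
n_1 = (+0.0396, +0.9992)
n_2 = (-0.9945, -0.1047)
n_3 = (-0.6498, -0.7601)
n_4 = (-0.2917, -0.9565)
n_5 = (+0.3137, -0.9495)
  (0,1): δ = 120.79°  ·
  (0,2): δ = 22.52°  ✓
  (0,3): δ = 20.95°  ✓
  (0,4): δ = 44.52°  ✓
  (0,5): δ = 79.76°  ·
  (1,2): δ = 81.72°  ·
  (1,3): δ = 38.26°  ✓
  (1,4): δ = 14.69°  ✓
  (1,5): δ = 20.55°  ✓
  (2,3): δ = 136.53°  ·
  (2,4): δ = 112.97°  ·
  (2,5): δ = 77.72°  ·
  (3,4): δ = 156.43°  ·
  (3,5): δ = 121.19°  ·
  (4,5): δ = 144.76°  ·
antipodal pairs: 6

count = 6; pairs: (0,2), (0,3), (0,4), (1,3), (1,4), (1,5)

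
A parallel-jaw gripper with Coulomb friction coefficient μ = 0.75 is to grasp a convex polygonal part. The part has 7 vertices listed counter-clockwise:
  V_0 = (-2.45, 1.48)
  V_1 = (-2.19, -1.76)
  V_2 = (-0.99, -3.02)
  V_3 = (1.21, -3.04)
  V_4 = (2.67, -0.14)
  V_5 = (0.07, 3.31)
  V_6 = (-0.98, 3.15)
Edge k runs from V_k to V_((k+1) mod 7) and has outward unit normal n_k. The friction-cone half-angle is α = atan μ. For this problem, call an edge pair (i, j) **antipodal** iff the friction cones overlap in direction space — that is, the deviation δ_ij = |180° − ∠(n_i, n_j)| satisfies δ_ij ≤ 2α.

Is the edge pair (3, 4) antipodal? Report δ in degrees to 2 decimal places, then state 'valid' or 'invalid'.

δ = 116.27°, invalid

α = atan 0.75 = 36.87°;  2α = 73.74°
edge 3: e_3 = (+1.46, +2.90);  n_3 = (+0.8932, -0.4497)
edge 4: e_4 = (-2.60, +3.45);  n_4 = (+0.7986, +0.6019)
∠(n_3, n_4) = 63.73°
δ = |180° − 63.73°| = 116.27°
116.27° > 2α = 73.74°  →  invalid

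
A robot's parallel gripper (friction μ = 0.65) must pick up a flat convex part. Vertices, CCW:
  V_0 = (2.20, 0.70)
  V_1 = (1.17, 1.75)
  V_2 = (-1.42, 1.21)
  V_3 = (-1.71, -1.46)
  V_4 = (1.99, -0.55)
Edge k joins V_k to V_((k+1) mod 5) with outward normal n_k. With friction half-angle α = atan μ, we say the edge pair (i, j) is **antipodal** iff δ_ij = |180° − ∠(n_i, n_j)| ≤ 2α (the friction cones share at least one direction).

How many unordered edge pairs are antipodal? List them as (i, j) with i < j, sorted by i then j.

count = 4; pairs: (0,2), (0,3), (1,3), (2,4)

α = atan 0.65 = 33.02°;  2α = 66.05°
n_0 = (+0.7139, +0.7003)
n_1 = (-0.2041, +0.9789)
n_2 = (-0.9942, +0.1080)
n_3 = (+0.2388, -0.9711)
n_4 = (+0.9862, -0.1657)
  (0,1): δ = 122.67°  ·
  (0,2): δ = 50.65°  ✓
  (0,3): δ = 59.37°  ✓
  (0,4): δ = 126.01°  ·
  (1,2): δ = 107.98°  ·
  (1,3): δ = 2.04°  ✓
  (1,4): δ = 68.69°  ·
  (2,3): δ = 69.98°  ·
  (2,4): δ = 3.34°  ✓
  (3,4): δ = 113.35°  ·
antipodal pairs: 4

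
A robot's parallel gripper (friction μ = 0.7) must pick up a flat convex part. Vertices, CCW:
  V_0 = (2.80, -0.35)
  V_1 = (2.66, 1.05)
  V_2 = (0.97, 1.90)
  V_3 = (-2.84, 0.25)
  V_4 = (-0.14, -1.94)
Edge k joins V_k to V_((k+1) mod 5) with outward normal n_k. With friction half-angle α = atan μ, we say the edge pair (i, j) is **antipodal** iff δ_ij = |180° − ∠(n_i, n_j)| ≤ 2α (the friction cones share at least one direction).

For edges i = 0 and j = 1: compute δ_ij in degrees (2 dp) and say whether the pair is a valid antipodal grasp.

δ = 122.41°, invalid

α = atan 0.7 = 34.99°;  2α = 69.98°
edge 0: e_0 = (-0.14, +1.40);  n_0 = (+0.9950, +0.0995)
edge 1: e_1 = (-1.69, +0.85);  n_1 = (+0.4493, +0.8934)
∠(n_0, n_1) = 57.59°
δ = |180° − 57.59°| = 122.41°
122.41° > 2α = 69.98°  →  invalid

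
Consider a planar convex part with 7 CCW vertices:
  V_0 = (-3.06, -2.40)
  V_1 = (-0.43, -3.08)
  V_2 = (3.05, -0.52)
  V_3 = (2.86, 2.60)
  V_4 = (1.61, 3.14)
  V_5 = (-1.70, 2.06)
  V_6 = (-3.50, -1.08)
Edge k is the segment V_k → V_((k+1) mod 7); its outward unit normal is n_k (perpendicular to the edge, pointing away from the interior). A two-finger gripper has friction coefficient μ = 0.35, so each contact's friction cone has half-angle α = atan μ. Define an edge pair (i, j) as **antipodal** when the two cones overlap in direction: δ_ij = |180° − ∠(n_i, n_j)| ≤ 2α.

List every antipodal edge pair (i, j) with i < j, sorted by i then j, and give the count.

α = atan 0.35 = 19.29°;  2α = 38.58°
n_0 = (-0.2503, -0.9682)
n_1 = (+0.5926, -0.8055)
n_2 = (+0.9982, +0.0608)
n_3 = (+0.3966, +0.9180)
n_4 = (-0.3102, +0.9507)
n_5 = (-0.8676, +0.4973)
n_6 = (-0.9487, -0.3162)
  (0,1): δ = 129.16°  ·
  (0,2): δ = 72.02°  ·
  (0,3): δ = 8.87°  ✓
  (0,4): δ = 32.57°  ✓
  (0,5): δ = 74.67°  ·
  (0,6): δ = 122.93°  ·
  (1,2): δ = 122.85°  ·
  (1,3): δ = 59.70°  ·
  (1,4): δ = 18.27°  ✓
  (1,5): δ = 23.84°  ✓
  (1,6): δ = 72.10°  ·
  (2,3): δ = 116.85°  ·
  (2,4): δ = 75.41°  ·
  (2,5): δ = 33.31°  ✓
  (2,6): δ = 14.95°  ✓
  (3,4): δ = 138.56°  ·
  (3,5): δ = 96.46°  ·
  (3,6): δ = 48.20°  ·
  (4,5): δ = 137.89°  ·
  (4,6): δ = 89.64°  ·
  (5,6): δ = 131.74°  ·
antipodal pairs: 6

count = 6; pairs: (0,3), (0,4), (1,4), (1,5), (2,5), (2,6)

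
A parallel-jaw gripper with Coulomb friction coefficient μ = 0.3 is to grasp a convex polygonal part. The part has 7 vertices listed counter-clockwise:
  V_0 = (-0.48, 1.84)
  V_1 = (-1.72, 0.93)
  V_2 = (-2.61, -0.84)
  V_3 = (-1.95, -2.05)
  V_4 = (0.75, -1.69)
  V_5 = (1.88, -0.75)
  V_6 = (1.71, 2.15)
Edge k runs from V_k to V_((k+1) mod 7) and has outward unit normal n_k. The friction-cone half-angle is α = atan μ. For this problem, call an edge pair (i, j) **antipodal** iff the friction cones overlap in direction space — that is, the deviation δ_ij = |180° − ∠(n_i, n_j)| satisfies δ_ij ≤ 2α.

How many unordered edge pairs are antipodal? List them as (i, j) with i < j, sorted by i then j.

α = atan 0.3 = 16.70°;  2α = 33.40°
n_0 = (-0.5916, +0.8062)
n_1 = (-0.8934, +0.4492)
n_2 = (-0.8779, -0.4789)
n_3 = (+0.1322, -0.9912)
n_4 = (+0.6395, -0.7688)
n_5 = (+0.9983, +0.0585)
n_6 = (-0.1402, +0.9901)
  (0,1): δ = 152.97°  ·
  (0,2): δ = 97.66°  ·
  (0,3): δ = 28.68°  ✓
  (0,4): δ = 3.48°  ✓
  (0,5): δ = 57.08°  ·
  (0,6): δ = 151.78°  ·
  (1,2): δ = 124.70°  ·
  (1,3): δ = 55.71°  ·
  (1,4): δ = 23.55°  ✓
  (1,5): δ = 30.05°  ✓
  (1,6): δ = 124.75°  ·
  (2,3): δ = 111.02°  ·
  (2,4): δ = 78.85°  ·
  (2,5): δ = 25.26°  ✓
  (2,6): δ = 69.45°  ·
  (3,4): δ = 147.84°  ·
  (3,5): δ = 94.24°  ·
  (3,6): δ = 0.46°  ✓
  (4,5): δ = 126.40°  ·
  (4,6): δ = 31.70°  ✓
  (5,6): δ = 85.30°  ·
antipodal pairs: 7

count = 7; pairs: (0,3), (0,4), (1,4), (1,5), (2,5), (3,6), (4,6)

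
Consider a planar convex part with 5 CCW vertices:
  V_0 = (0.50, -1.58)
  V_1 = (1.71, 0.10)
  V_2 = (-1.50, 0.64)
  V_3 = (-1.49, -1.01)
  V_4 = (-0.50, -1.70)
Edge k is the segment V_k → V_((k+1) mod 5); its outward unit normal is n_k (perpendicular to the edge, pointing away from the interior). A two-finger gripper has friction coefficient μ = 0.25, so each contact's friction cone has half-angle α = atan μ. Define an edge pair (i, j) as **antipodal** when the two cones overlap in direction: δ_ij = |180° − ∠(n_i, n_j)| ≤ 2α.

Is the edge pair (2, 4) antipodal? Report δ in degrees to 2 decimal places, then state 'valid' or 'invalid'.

α = atan 0.25 = 14.04°;  2α = 28.07°
edge 2: e_2 = (+0.01, -1.65);  n_2 = (-1.0000, -0.0061)
edge 4: e_4 = (+1.00, +0.12);  n_4 = (+0.1191, -0.9929)
∠(n_2, n_4) = 96.50°
δ = |180° − 96.50°| = 83.50°
83.50° > 2α = 28.07°  →  invalid

δ = 83.50°, invalid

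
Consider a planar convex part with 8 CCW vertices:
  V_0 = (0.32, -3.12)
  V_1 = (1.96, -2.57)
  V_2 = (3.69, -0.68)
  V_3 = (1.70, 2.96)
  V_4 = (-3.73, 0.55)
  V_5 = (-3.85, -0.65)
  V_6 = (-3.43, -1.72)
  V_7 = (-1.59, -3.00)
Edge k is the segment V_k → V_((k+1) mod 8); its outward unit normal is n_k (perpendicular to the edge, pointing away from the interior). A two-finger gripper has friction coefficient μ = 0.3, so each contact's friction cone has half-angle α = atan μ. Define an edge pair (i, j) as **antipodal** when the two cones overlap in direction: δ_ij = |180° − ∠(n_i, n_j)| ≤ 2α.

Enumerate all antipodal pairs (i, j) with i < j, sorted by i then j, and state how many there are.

count = 5; pairs: (0,3), (1,3), (2,5), (2,6), (3,7)

α = atan 0.3 = 16.70°;  2α = 33.40°
n_0 = (+0.3180, -0.9481)
n_1 = (+0.7376, -0.6752)
n_2 = (+0.8774, +0.4797)
n_3 = (-0.4057, +0.9140)
n_4 = (-0.9950, +0.0995)
n_5 = (-0.9309, -0.3654)
n_6 = (-0.5711, -0.8209)
n_7 = (-0.0627, -0.9980)
  (0,1): δ = 151.01°  ·
  (0,2): δ = 79.87°  ·
  (0,3): δ = 5.39°  ✓
  (0,4): δ = 65.75°  ·
  (0,5): δ = 92.89°  ·
  (0,6): δ = 126.64°  ·
  (0,7): δ = 157.87°  ·
  (1,2): δ = 108.87°  ·
  (1,3): δ = 23.60°  ✓
  (1,4): δ = 36.76°  ·
  (1,5): δ = 63.90°  ·
  (1,6): δ = 97.64°  ·
  (1,7): δ = 128.87°  ·
  (2,3): δ = 94.73°  ·
  (2,4): δ = 34.38°  ·
  (2,5): δ = 7.23°  ✓
  (2,6): δ = 26.51°  ✓
  (2,7): δ = 57.74°  ·
  (3,4): δ = 119.64°  ·
  (3,5): δ = 92.50°  ·
  (3,6): δ = 58.76°  ·
  (3,7): δ = 27.53°  ✓
  (4,5): δ = 152.86°  ·
  (4,6): δ = 119.11°  ·
  (4,7): δ = 87.88°  ·
  (5,6): δ = 146.26°  ·
  (5,7): δ = 115.03°  ·
  (6,7): δ = 148.77°  ·
antipodal pairs: 5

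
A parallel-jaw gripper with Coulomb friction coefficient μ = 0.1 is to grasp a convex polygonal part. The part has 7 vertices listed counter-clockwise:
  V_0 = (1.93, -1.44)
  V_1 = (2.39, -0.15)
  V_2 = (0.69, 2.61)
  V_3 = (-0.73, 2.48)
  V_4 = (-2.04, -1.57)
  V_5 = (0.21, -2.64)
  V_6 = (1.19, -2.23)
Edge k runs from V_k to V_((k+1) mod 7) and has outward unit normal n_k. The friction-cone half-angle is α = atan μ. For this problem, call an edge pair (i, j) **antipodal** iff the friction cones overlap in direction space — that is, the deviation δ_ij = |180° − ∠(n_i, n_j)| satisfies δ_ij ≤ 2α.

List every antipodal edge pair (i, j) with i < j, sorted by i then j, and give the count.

count = 1; pairs: (0,3)

α = atan 0.1 = 5.71°;  2α = 11.42°
n_0 = (+0.9419, -0.3359)
n_1 = (+0.8514, +0.5244)
n_2 = (-0.0912, +0.9958)
n_3 = (-0.9515, +0.3078)
n_4 = (-0.4295, -0.9031)
n_5 = (+0.3860, -0.9225)
n_6 = (+0.7298, -0.6836)
  (0,1): δ = 128.74°  ·
  (0,2): δ = 65.14°  ·
  (0,3): δ = 1.70°  ✓
  (0,4): δ = 84.19°  ·
  (0,5): δ = 132.33°  ·
  (0,6): δ = 156.50°  ·
  (1,2): δ = 116.40°  ·
  (1,3): δ = 49.55°  ·
  (1,4): δ = 32.94°  ·
  (1,5): δ = 81.07°  ·
  (1,6): δ = 105.24°  ·
  (2,3): δ = 113.15°  ·
  (2,4): δ = 30.66°  ·
  (2,5): δ = 17.47°  ·
  (2,6): δ = 41.64°  ·
  (3,4): δ = 97.51°  ·
  (3,5): δ = 49.37°  ·
  (3,6): δ = 25.20°  ·
  (4,5): δ = 131.86°  ·
  (4,6): δ = 107.69°  ·
  (5,6): δ = 155.83°  ·
antipodal pairs: 1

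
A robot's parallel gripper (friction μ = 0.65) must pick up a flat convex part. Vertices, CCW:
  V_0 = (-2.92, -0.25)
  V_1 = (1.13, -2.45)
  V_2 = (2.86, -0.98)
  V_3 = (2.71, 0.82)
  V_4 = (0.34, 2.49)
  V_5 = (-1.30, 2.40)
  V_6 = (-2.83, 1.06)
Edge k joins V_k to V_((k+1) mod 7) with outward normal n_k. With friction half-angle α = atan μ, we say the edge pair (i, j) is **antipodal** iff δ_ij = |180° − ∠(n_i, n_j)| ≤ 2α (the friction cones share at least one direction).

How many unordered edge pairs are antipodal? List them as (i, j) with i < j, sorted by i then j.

α = atan 0.65 = 33.02°;  2α = 66.05°
n_0 = (-0.4773, -0.8787)
n_1 = (+0.6475, -0.7620)
n_2 = (+0.9965, +0.0830)
n_3 = (+0.5760, +0.8174)
n_4 = (-0.0548, +0.9985)
n_5 = (-0.6589, +0.7523)
n_6 = (-0.9976, +0.0685)
  (0,1): δ = 111.13°  ·
  (0,2): δ = 56.73°  ✓
  (0,3): δ = 6.66°  ✓
  (0,4): δ = 31.65°  ✓
  (0,5): δ = 69.72°  ·
  (0,6): δ = 114.58°  ·
  (1,2): δ = 125.59°  ·
  (1,3): δ = 75.53°  ·
  (1,4): δ = 37.21°  ✓
  (1,5): δ = 0.86°  ✓
  (1,6): δ = 45.71°  ✓
  (2,3): δ = 129.93°  ·
  (2,4): δ = 91.62°  ·
  (2,5): δ = 53.55°  ✓
  (2,6): δ = 8.69°  ✓
  (3,4): δ = 141.69°  ·
  (3,5): δ = 103.62°  ·
  (3,6): δ = 58.76°  ✓
  (4,5): δ = 141.93°  ·
  (4,6): δ = 97.07°  ·
  (5,6): δ = 135.14°  ·
antipodal pairs: 9

count = 9; pairs: (0,2), (0,3), (0,4), (1,4), (1,5), (1,6), (2,5), (2,6), (3,6)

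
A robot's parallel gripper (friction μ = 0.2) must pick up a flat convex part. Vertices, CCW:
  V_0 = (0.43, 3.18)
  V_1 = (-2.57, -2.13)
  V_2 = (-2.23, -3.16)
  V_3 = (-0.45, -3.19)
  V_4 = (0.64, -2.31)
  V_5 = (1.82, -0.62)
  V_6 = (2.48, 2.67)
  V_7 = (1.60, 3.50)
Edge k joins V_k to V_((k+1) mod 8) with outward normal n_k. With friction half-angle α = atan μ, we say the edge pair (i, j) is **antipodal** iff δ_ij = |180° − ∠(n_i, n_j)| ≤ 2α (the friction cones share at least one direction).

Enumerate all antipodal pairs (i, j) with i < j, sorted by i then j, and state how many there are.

α = atan 0.2 = 11.31°;  2α = 22.62°
n_0 = (-0.8707, +0.4919)
n_1 = (-0.9496, -0.3135)
n_2 = (-0.0169, -0.9999)
n_3 = (+0.6282, -0.7781)
n_4 = (+0.8199, -0.5725)
n_5 = (+0.9805, -0.1967)
n_6 = (+0.6861, +0.7275)
n_7 = (-0.2638, +0.9646)
  (0,1): δ = 132.27°  ·
  (0,2): δ = 61.50°  ·
  (0,3): δ = 21.62°  ✓
  (0,4): δ = 5.46°  ✓
  (0,5): δ = 18.12°  ✓
  (0,6): δ = 76.14°  ·
  (0,7): δ = 134.76°  ·
  (1,2): δ = 109.23°  ·
  (1,3): δ = 69.35°  ·
  (1,4): δ = 53.19°  ·
  (1,5): δ = 29.61°  ·
  (1,6): δ = 28.41°  ·
  (1,7): δ = 87.03°  ·
  (2,3): δ = 140.12°  ·
  (2,4): δ = 123.96°  ·
  (2,5): δ = 100.38°  ·
  (2,6): δ = 42.36°  ·
  (2,7): δ = 16.26°  ✓
  (3,4): δ = 163.84°  ·
  (3,5): δ = 140.26°  ·
  (3,6): δ = 82.24°  ·
  (3,7): δ = 23.62°  ·
  (4,5): δ = 156.42°  ·
  (4,6): δ = 98.40°  ·
  (4,7): δ = 39.78°  ·
  (5,6): δ = 121.98°  ·
  (5,7): δ = 63.36°  ·
  (6,7): δ = 121.38°  ·
antipodal pairs: 4

count = 4; pairs: (0,3), (0,4), (0,5), (2,7)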